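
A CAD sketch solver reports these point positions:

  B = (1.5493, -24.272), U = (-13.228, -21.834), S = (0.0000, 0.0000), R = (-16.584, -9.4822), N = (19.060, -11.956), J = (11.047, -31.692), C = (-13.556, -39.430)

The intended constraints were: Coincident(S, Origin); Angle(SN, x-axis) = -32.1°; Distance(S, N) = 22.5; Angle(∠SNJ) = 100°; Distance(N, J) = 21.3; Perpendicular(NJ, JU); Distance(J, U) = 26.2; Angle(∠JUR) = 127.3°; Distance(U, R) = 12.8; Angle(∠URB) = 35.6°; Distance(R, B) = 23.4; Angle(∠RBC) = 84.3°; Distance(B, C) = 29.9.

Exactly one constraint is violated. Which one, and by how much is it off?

Distance(B, C) = 29.9 — off by 8.50.

S = (0.00, 0.00) ✓; SN at -32.10° ✓; |SN| = 22.50 ✓; ∠SNJ = 100.0° ✓; |NJ| = 21.30 ✓; ∠(NJ, JU) = 90.00° ✓; |JU| = 26.20 ✓; ∠JUR = 127.3° ✓; |UR| = 12.80 ✓; ∠URB = 35.60° ✓; |RB| = 23.40 ✓; ∠RBC = 84.30° ✓; |BC| = 21.40 ✗.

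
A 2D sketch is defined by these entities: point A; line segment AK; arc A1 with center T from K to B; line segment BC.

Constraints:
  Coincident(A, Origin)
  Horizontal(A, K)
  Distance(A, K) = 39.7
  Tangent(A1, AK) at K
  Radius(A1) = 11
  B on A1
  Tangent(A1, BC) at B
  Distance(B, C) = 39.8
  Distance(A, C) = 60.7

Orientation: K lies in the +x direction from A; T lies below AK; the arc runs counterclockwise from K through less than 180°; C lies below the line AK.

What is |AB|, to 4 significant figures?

31.11

Checks: A = (0.00, 0.00) ✓; |TB| = 11.00 ✓; ∠(TB, BC) = 90.00° ✓; |BC| = 39.80 ✓; |AC| = 60.70 ✓.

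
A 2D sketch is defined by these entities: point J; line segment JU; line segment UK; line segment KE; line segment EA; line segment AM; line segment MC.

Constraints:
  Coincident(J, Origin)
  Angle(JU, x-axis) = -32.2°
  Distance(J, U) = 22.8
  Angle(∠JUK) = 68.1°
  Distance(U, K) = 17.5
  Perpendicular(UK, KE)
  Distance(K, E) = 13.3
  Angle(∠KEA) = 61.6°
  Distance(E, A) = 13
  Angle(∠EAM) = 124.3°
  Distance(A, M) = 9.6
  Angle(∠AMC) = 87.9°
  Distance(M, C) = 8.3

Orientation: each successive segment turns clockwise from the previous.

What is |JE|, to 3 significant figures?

11.9

J is at the origin; JU runs at -32.2° with length 22.8, so U = (19.3, -12.1). ∠JUK = 68.1° gives UK at -144° from the x-axis; with |UK| = 17.5, K = (5.12, -22.4). UK is perpendicular to KE, so KE runs at 126°; with |KE| = 13.3, E = (-2.68, -11.6). Then |JE| = |E − J| = 11.9.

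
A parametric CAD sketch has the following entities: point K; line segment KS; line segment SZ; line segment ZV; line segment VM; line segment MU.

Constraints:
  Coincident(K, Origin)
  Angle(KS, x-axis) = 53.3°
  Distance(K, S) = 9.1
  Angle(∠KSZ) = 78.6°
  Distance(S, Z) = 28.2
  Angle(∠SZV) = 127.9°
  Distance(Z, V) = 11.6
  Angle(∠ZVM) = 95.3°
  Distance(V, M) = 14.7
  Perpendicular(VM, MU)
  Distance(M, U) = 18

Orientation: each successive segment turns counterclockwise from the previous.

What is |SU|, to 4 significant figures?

13.72

∠ZVM = 95.3° gives VM at -68.50° from the x-axis; with |VM| = 14.7, M = (-25.02, 0.4403). The perpendicularity gives MU at right angles to VM, so MU runs at 21.50°; with |MU| = 18.0, U = (-8.276, 7.037). Then |SU| = |U − S| = 13.72.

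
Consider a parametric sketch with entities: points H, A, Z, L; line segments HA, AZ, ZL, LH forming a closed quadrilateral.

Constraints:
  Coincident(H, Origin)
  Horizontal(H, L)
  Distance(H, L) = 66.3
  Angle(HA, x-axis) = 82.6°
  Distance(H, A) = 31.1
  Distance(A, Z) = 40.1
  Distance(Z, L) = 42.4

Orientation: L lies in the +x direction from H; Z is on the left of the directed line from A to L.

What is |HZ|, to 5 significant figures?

56.635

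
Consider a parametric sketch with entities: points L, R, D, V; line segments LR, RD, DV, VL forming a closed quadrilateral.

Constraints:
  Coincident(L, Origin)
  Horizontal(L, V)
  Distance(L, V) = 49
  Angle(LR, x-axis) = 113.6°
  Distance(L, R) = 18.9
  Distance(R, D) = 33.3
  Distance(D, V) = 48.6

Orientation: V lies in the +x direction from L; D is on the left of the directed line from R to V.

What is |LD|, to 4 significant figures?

42.23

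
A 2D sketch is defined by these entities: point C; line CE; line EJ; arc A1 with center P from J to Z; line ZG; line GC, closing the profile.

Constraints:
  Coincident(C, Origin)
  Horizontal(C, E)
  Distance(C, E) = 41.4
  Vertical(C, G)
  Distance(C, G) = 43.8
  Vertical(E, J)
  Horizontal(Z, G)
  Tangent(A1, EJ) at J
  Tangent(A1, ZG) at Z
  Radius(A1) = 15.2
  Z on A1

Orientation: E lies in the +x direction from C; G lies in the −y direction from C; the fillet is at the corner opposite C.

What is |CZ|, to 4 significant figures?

51.04

C is at the origin; CE is horizontal with |CE| = 41.4 and E on the +x side, so E = (41.40, 0.000). C and G share the same x with |CG| = 43.8 and G on the −y side, so G = (0.000, -43.80). The virtual corner opposite C is at (41.40, -43.80). Tangency of A1 to EJ means the radius PJ is perpendicular to EJ and tangency of A1 to ZG means the radius PZ is perpendicular to ZG, with radius 15.2, so the center P sits 15.2 in from both sides at P = (26.20, -28.60). That places the tangent points at J = (41.40, -28.60) on EJ and Z = (26.20, -43.80) on ZG. Then |CZ| = |Z − C| = 51.04.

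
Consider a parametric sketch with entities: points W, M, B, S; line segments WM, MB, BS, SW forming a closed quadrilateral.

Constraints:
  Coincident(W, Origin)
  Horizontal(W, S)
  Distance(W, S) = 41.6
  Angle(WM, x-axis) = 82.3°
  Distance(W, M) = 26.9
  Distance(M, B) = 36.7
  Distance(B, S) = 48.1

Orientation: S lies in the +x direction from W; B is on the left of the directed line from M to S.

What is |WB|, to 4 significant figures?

58.29

Checks: |MB| = 36.70 ✓; |BS| = 48.10 ✓.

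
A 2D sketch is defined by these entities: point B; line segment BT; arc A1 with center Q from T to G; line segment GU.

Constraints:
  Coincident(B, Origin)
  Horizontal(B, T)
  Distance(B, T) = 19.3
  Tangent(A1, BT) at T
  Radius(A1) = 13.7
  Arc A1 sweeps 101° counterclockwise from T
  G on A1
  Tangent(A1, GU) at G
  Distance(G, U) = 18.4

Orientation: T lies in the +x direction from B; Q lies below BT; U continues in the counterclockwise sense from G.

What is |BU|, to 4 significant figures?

35.63

B is at the origin; B and T share the same y with |BT| = 19.3 and T on the +x side, so T = (19.30, 0.000). A1 meets BT tangentially, so QT is at right angles to BT, so Q = T + (0, -13.7) = (19.30, -13.70). On A1, T sits at bearing 90° from Q; a 101° counterclockwise sweep puts G at bearing 191°, so G = Q + 13.7·(cos 191°, sin 191°) = (5.852, -16.31). A1 meets GU tangentially, so QG is at right angles to GU, so GU runs along (−sin 191°, cos 191°); with |GU| = 18.4, U = (9.363, -34.38). Then |BU| = |U − B| = 35.63.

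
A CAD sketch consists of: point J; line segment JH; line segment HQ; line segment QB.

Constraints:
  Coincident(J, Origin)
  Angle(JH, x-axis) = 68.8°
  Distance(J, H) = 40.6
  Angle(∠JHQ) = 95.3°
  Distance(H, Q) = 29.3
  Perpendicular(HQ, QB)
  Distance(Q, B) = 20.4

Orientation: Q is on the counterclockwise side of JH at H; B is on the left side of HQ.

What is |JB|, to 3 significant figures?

38.6

∠JHQ = 95.3°, so HQ runs at 68.8° + (180° − 95.3°) = 154° from the x-axis; with |HQ| = 29.3, Q = H + 29.3·(cos 154°, sin 154°) = (-11.5, 50.9). The perpendicularity gives QB at right angles to HQ; with |QB| = 20.4 on the left of HQ, B = Q + 20.4·(-0.446, -0.895) = (-20.6, 32.7). Then |JB| = |B − J| = 38.6.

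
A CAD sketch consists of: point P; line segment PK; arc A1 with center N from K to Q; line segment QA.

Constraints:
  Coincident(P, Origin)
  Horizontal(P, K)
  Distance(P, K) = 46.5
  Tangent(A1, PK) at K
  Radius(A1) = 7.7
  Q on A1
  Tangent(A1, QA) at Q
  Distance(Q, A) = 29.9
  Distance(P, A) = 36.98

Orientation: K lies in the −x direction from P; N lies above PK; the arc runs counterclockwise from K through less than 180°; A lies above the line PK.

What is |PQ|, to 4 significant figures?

40.22

Checks: ∠(NK, KP) = 90.00° ✓; |NK| = 7.700 ✓; |NQ| = 7.700 ✓; ∠(NQ, QA) = 90.00° ✓; |QA| = 29.90 ✓; |PA| = 36.98 ✓.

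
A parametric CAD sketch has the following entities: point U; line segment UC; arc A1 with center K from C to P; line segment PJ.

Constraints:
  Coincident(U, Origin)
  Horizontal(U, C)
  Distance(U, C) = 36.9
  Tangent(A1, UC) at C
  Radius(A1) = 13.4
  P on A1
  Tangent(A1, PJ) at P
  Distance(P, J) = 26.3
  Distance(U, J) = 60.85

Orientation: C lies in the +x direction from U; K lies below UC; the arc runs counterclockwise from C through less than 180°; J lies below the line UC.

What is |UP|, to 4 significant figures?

34.76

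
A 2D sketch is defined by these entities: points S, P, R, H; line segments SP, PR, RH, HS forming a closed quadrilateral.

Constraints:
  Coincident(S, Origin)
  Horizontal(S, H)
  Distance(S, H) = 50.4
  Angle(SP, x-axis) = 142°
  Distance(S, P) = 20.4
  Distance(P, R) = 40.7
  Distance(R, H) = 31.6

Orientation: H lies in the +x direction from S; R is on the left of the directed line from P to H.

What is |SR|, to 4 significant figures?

30.11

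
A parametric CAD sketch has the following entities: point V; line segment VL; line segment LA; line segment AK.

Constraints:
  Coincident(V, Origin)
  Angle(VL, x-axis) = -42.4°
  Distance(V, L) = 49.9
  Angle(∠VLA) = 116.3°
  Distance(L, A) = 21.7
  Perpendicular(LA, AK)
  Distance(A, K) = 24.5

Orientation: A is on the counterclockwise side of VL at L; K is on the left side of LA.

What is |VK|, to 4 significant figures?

48.26

V is at the origin; VL runs at -42.4° with length 49.9, so L = 49.9·(cos -42.4°, sin -42.4°) = (36.85, -33.65). ∠VLA = 116.3°, so LA runs at -42.4° + (180° − 116.3°) = 21.30° from the x-axis; with |LA| = 21.7, A = L + 21.7·(cos 21.30°, sin 21.30°) = (57.07, -25.77). LA ⟂ AK; with |AK| = 24.5 on the left of LA, K = A + 24.5·(-0.3633, 0.9317) = (48.17, -2.939). Then |VK| = |K − V| = 48.26.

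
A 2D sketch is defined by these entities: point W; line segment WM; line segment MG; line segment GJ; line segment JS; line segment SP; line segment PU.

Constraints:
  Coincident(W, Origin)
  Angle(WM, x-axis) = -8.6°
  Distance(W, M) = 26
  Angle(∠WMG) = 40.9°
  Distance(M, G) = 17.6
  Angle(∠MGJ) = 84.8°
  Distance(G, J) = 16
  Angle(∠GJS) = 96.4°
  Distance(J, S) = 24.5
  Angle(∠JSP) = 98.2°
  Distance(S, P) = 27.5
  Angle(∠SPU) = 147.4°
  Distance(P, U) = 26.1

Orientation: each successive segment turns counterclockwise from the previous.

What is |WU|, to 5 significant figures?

56.264

∠JSP = 98.2° gives SP at 31.100° from the x-axis; with |SP| = 27.5, P = (42.168, -6.7103). ∠SPU = 147.4° gives PU at 63.700° from the x-axis; with |PU| = 26.1, U = (53.732, 16.688). Then |WU| = |U − W| = 56.264.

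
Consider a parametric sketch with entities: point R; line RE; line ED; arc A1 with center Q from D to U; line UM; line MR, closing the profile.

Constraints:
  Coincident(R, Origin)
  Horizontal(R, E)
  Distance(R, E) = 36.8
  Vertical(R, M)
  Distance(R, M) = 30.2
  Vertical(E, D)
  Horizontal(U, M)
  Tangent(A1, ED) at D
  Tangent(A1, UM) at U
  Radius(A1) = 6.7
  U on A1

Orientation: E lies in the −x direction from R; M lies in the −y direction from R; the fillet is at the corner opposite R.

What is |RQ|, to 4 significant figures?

38.19

R is at the origin; RE is horizontal with |RE| = 36.8 and E on the −x side, so E = (-36.80, 0.000). R and M share the same x with |RM| = 30.2 and M on the −y side, so M = (0.000, -30.20). The virtual corner opposite R is at (-36.80, -30.20). Tangency of A1 to ED means the radius QD is perpendicular to ED and since A1 is tangent to UM there, QU ⟂ UM, with radius 6.7, so the center Q sits 6.7 in from both sides at Q = (-30.10, -23.50). Then |RQ| = |Q − R| = 38.19.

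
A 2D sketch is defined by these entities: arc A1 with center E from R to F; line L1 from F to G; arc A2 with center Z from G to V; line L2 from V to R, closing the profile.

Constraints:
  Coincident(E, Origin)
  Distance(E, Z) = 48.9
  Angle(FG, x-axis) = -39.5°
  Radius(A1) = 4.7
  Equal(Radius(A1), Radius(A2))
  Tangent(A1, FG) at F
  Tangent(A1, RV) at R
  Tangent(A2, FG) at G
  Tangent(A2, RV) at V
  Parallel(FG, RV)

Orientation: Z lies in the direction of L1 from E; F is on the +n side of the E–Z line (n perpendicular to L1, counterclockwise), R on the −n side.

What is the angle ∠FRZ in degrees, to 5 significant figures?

84.510°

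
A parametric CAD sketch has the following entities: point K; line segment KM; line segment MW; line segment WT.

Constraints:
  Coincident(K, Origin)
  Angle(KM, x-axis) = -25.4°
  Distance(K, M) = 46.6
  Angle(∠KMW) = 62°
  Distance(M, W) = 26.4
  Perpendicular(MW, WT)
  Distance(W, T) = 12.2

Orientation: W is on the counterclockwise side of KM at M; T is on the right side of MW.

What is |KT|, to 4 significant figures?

53.54

K is at the origin; KM runs at -25.4° with length 46.6, so M = 46.6·(cos -25.4°, sin -25.4°) = (42.10, -19.99). ∠KMW = 62.0°, so MW runs at -25.4° + (180° − 62.0°) = 92.60° from the x-axis; with |MW| = 26.4, W = M + 26.4·(cos 92.60°, sin 92.60°) = (40.90, 6.384). MW is perpendicular to WT; with |WT| = 12.2 on the right of MW, T = W + 12.2·(0.9990, 0.04536) = (53.09, 6.938). Then |KT| = |T − K| = 53.54.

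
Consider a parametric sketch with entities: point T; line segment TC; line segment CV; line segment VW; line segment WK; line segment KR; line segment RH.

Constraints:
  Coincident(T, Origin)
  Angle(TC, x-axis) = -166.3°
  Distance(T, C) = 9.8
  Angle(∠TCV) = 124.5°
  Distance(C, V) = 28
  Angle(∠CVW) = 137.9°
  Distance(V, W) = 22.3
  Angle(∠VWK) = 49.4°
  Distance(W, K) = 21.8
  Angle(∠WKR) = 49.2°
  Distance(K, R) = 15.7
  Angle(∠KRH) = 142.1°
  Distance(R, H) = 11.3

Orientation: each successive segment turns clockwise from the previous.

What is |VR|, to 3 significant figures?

5.86

∠VWK = 49.4° gives WK at -34.5° from the x-axis; with |WK| = 21.8, K = (-14.8, 26.2). ∠WKR = 49.2° gives KR at -165° from the x-axis; with |KR| = 15.7, R = (-30.0, 22.2). Then |VR| = |R − V| = 5.86.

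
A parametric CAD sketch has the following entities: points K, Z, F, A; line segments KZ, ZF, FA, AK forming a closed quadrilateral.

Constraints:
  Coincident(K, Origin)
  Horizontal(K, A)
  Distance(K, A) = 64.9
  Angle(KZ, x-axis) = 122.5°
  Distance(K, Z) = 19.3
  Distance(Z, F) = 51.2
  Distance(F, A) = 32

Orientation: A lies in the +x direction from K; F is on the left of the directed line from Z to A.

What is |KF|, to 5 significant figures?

45.664

Checks: |ZF| = 51.20 ✓; |FA| = 32.00 ✓.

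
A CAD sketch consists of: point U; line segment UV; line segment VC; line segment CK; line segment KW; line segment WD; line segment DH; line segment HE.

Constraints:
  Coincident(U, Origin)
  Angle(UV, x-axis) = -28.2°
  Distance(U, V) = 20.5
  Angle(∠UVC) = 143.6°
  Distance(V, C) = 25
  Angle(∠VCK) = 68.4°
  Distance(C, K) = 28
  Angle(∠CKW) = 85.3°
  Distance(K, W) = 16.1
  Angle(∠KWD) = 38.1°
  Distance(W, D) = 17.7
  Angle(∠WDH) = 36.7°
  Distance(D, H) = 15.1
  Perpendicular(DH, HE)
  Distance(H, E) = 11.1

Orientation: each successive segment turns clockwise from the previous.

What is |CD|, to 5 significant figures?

16.985

U is at the origin; UV runs at -28.2° with length 20.5, so V = (18.067, -9.6873). ∠UVC = 143.6° gives VC at -64.600° from the x-axis; with |VC| = 25.0, C = (28.790, -32.271). ∠VCK = 68.4° gives CK at -176.20° from the x-axis; with |CK| = 28.0, K = (0.85166, -34.126). ∠CKW = 85.3° gives KW at 89.100° from the x-axis; with |KW| = 16.1, W = (1.1045, -18.028). ∠KWD = 38.1° gives WD at -52.800° from the x-axis; with |WD| = 17.7, D = (11.806, -32.127). Then |CD| = |D − C| = 16.985.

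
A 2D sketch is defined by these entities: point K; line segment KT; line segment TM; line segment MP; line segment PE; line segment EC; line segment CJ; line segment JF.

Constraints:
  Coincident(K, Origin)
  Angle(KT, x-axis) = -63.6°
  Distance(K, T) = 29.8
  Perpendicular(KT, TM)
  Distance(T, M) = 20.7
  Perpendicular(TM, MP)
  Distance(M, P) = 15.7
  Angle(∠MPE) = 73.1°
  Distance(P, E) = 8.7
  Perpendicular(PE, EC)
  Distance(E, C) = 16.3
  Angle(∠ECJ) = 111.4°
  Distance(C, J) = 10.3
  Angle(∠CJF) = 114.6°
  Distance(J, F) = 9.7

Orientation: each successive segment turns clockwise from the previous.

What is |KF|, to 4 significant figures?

40.42

K is at the origin; KT runs at -63.6° with length 29.8, so T = (13.25, -26.69). KT is perpendicular to TM, so TM runs at -153.6°; with |TM| = 20.7, M = (-5.291, -35.90). The perpendicularity gives MP at right angles to TM, so MP runs at 116.4°; with |MP| = 15.7, P = (-12.27, -21.83). ∠MPE = 73.1° gives PE at 9.500° from the x-axis; with |PE| = 8.7, E = (-3.691, -20.40). The perpendicularity gives EC at right angles to PE, so EC runs at -80.50°; with |EC| = 16.3, C = (-1.001, -36.47). ∠ECJ = 111.4° gives CJ at -149.1° from the x-axis; with |CJ| = 10.3, J = (-9.839, -41.76). ∠CJF = 114.6° gives JF at 145.5° from the x-axis; with |JF| = 9.7, F = (-17.83, -36.27). Then |KF| = |F − K| = 40.42.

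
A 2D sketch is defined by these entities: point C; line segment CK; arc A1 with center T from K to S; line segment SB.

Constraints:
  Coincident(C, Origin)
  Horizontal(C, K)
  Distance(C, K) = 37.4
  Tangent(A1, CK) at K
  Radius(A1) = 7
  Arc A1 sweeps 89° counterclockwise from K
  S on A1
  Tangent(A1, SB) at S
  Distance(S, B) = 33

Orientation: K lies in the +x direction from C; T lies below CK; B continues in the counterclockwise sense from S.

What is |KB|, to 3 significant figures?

40.6

C is at the origin; C and K share the same y with |CK| = 37.4 and K on the +x side, so K = (37.4, 0.00). A1 meets CK tangentially, so TK is at right angles to CK, so T = K + (0, -7) = (37.4, -7.00). On A1, K sits at bearing 90° from T; an 89° counterclockwise sweep puts S at bearing 179°, so S = T + 7.0·(cos 179°, sin 179°) = (30.4, -6.88). The tangent condition forces TS to be normal to SB, so SB runs along (−sin 179°, cos 179°); with |SB| = 33.0, B = (29.8, -39.9). Then |KB| = |B − K| = 40.6.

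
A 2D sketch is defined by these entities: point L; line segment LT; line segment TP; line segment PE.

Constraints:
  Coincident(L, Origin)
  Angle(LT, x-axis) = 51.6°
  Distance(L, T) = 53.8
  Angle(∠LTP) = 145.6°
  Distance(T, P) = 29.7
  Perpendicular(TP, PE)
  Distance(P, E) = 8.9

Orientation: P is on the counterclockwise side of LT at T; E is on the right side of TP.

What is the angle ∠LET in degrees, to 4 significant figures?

11.26°

L is at the origin; LT runs at 51.6° with length 53.8, so T = 53.8·(cos 51.6°, sin 51.6°) = (33.42, 42.16). ∠LTP = 145.6°, so TP runs at 51.6° + (180° − 145.6°) = 86.00° from the x-axis; with |TP| = 29.7, P = T + 29.7·(cos 86.00°, sin 86.00°) = (35.49, 71.79). The perpendicularity gives PE at right angles to TP; with |PE| = 8.9 on the right of TP, E = P + 8.9·(0.9976, -0.06976) = (44.37, 71.17). Then cos ∠LET = EL·ET / (|EL||ET|), giving 11.26°.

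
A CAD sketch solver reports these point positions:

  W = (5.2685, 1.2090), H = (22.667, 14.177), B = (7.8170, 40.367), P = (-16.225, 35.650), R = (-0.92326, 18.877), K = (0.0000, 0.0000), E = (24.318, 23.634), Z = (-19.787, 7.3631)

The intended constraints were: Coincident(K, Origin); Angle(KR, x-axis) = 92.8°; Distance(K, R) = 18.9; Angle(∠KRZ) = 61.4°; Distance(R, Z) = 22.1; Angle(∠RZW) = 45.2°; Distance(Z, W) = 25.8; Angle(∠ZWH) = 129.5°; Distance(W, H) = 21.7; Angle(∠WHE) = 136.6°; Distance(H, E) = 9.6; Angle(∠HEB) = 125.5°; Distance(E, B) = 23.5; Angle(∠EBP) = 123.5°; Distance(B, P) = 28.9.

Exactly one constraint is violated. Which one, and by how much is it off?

Distance(B, P) = 28.9 — off by 4.40.

K = (0.00, 0.00) ✓; KR at 92.80° ✓; |KR| = 18.90 ✓; ∠KRZ = 61.40° ✓; |RZ| = 22.10 ✓; ∠RZW = 45.20° ✓; |ZW| = 25.80 ✓; ∠ZWH = 129.5° ✓; |WH| = 21.70 ✓; ∠WHE = 136.6° ✓; |HE| = 9.600 ✓; ∠HEB = 125.5° ✓; |EB| = 23.50 ✓; ∠EBP = 123.5° ✓; |BP| = 24.50 ✗.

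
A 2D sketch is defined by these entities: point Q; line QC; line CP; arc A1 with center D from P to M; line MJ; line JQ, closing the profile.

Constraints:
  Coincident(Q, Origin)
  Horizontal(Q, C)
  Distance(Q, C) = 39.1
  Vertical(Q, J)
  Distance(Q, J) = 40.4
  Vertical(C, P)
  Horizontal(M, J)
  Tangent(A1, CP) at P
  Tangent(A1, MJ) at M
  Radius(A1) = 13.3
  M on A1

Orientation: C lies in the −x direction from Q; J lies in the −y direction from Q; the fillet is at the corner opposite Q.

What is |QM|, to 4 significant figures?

47.94

Q is at the origin; QC is horizontal with |QC| = 39.1 and C on the −x side, so C = (-39.10, 0.000). Q and J share the same x with |QJ| = 40.4 and J on the −y side, so J = (0.000, -40.40). The virtual corner opposite Q is at (-39.10, -40.40). A1 meets CP tangentially, so DP is at right angles to CP and the tangent condition forces DM to be normal to MJ, with radius 13.3, so the center D sits 13.3 in from both sides at D = (-25.80, -27.10). That places the tangent points at P = (-39.10, -27.10) on CP and M = (-25.80, -40.40) on MJ. Then |QM| = |M − Q| = 47.94.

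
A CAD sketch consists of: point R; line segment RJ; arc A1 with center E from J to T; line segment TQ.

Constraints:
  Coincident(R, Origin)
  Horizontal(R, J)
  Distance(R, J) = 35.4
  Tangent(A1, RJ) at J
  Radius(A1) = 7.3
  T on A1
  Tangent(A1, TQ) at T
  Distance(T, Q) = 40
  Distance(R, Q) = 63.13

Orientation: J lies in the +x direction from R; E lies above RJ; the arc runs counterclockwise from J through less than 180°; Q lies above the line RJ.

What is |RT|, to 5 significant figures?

43.351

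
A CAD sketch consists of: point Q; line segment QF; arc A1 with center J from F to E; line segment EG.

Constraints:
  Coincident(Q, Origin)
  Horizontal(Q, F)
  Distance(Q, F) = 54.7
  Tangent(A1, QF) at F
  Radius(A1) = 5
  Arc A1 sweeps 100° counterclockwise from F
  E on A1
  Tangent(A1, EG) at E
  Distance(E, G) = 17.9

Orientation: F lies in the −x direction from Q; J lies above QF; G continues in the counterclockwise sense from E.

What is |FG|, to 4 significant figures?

23.57

Q is at the origin; Q and F share the same y with |QF| = 54.7 and F on the −x side, so F = (-54.70, 0.000). Tangency of A1 to QF means the radius JF is perpendicular to QF, so J = F + (0, 5) = (-54.70, 5.000). On A1, F sits at bearing -90° from J; a 100° counterclockwise sweep puts E at bearing 10°, so E = J + 5.0·(cos 10°, sin 10°) = (-49.78, 5.868). Since A1 is tangent to EG there, JE ⟂ EG, so EG runs along (−sin 10°, cos 10°); with |EG| = 17.9, G = (-52.88, 23.50). Then |FG| = |G − F| = 23.57.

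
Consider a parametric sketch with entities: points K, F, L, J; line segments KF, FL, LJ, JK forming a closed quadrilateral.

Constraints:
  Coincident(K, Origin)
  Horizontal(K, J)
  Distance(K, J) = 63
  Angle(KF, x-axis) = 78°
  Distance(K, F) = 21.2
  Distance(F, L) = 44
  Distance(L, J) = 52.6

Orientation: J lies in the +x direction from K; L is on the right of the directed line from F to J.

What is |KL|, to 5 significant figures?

26.669

K is at the origin; KJ is horizontal with |KJ| = 63.0 and J in +x, so J = (63.0, 0). KF runs at 78.0° with |KF| = 21.2, so F = (4.4077, 20.737). L is determined by |FL| = 44.0 and |LJ| = 52.6 together: it lies at the intersection of circle(F, 44.0) and circle(J, 52.6). With |FJ| = 62.154, the foot of the radical line on FJ is 24.394 from F and the perpendicular offset is √(44.0² − 24.394²) = 36.619. Taking the right-of-FJ solution: L = (15.186, -21.923).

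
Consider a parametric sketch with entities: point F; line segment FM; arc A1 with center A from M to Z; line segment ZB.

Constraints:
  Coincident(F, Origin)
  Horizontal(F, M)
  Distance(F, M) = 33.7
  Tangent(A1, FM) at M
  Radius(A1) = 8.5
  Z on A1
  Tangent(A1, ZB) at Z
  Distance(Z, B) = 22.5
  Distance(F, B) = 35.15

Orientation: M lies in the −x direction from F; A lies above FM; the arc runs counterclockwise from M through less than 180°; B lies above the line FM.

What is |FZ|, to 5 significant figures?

26.259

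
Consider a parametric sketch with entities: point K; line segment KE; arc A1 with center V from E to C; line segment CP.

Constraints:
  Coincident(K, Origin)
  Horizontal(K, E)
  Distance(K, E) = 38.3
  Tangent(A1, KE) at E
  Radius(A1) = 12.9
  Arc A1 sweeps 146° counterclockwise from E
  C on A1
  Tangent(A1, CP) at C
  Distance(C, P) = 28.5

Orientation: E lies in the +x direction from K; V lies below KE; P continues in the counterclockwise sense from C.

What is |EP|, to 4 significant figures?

42.80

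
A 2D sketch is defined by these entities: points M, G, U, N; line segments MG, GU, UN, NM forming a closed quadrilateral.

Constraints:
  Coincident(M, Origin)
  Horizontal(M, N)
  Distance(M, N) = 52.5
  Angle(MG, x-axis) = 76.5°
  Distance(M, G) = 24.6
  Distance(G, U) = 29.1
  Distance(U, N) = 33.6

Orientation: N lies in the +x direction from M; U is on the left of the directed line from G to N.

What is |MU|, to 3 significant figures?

44.7

Checks: |GU| = 29.10 ✓; |UN| = 33.60 ✓.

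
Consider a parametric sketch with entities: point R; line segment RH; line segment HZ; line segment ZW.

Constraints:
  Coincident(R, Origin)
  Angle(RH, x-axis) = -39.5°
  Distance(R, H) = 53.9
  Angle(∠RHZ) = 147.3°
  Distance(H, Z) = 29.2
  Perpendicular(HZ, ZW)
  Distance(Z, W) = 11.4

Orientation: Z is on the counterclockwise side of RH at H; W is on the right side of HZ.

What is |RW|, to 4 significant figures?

84.86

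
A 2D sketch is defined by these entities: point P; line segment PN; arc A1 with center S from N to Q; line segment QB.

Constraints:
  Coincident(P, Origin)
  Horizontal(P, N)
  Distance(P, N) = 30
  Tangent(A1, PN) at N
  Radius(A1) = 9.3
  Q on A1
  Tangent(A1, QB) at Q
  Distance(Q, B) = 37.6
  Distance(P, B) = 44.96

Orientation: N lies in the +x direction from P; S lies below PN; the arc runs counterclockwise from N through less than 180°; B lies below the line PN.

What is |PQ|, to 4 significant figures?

22.12

Checks: |SQ| = 9.300 ✓; ∠(SQ, QB) = 90.00° ✓; |QB| = 37.60 ✓; |PB| = 44.96 ✓.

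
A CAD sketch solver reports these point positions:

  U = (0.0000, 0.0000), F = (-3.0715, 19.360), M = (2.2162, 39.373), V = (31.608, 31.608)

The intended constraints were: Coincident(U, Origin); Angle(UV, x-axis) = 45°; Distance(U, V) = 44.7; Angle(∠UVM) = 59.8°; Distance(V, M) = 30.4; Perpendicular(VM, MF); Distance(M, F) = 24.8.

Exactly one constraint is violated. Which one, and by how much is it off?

Distance(M, F) = 24.8 — off by 4.10.

U = (0.00, 0.00) ✓; UV at 45.00° ✓; |UV| = 44.70 ✓; ∠UVM = 59.80° ✓; |VM| = 30.40 ✓; ∠(VM, MF) = 90.00° ✓; |MF| = 20.70 ✗.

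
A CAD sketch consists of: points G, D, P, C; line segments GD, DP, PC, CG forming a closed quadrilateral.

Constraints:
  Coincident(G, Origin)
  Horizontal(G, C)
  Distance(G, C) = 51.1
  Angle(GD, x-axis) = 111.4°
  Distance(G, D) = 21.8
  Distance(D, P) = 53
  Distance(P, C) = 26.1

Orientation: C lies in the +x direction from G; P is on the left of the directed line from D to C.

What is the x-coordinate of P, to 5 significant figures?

44.806

G is at the origin; GC is horizontal with |GC| = 51.1 and C in +x, so C = (51.1, 0). GD runs at 111.4° with |GD| = 21.8, so D = (-7.9543, 20.297). P is determined by |DP| = 53.0 and |PC| = 26.1 together: it lies at the intersection of circle(D, 53.0) and circle(C, 26.1). With |DC| = 62.445, the foot of the radical line on DC is 48.260 from D and the perpendicular offset is √(53.0² − 48.260²) = 21.909. Taking the left-of-DC solution: P = (44.806, 25.330).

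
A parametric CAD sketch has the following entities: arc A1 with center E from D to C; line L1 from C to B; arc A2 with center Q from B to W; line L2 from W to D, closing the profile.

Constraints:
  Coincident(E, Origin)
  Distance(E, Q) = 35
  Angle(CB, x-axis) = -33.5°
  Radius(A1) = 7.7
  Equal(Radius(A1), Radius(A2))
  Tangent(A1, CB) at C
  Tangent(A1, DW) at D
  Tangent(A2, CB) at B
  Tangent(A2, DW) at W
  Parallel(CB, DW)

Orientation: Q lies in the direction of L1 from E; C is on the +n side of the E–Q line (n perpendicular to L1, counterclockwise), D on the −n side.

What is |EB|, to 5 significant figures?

35.837

The slot axis is L1's direction at -33.5°, so u = (cos -33.5°, sin -33.5°) = (0.83389, -0.55194) and n = (−sin -33.5°, cos -33.5°) = (0.55194, 0.83389). E is at the origin and Q lies 35.0 along u from E, so Q = 35.0·u = (29.186, -19.318). Tangency of A1 to both parallel lines with radius 7.7 puts C and D at E ± 7.7·n: C = (4.2499, 6.4209), D = (-4.2499, -6.4209). Equal radii place B and W the same way about Q: B = Q + 7.7·n = (33.436, -12.897), W = Q − 7.7·n = (24.936, -25.739). Then |EB| = |B − E| = 35.837.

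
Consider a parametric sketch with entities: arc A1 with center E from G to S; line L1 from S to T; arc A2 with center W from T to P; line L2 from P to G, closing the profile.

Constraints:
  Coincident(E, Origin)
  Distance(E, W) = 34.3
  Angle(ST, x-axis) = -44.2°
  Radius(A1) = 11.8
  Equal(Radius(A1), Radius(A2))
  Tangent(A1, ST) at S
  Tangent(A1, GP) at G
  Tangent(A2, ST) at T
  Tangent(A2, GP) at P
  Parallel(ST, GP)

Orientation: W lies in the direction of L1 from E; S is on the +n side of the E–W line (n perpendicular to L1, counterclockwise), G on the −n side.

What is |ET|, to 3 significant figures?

36.3

The slot axis is L1's direction at -44.2°, so u = (cos -44.2°, sin -44.2°) = (0.717, -0.697) and n = (−sin -44.2°, cos -44.2°) = (0.697, 0.717). E is at the origin and W lies 34.3 along u from E, so W = 34.3·u = (24.6, -23.9). Tangency of A1 to both parallel lines with radius 11.8 puts S and G at E ± 11.8·n: S = (8.23, 8.46), G = (-8.23, -8.46). Equal radii place T and P the same way about W: T = W + 11.8·n = (32.8, -15.5), P = W − 11.8·n = (16.4, -32.4). Then |ET| = |T − E| = 36.3.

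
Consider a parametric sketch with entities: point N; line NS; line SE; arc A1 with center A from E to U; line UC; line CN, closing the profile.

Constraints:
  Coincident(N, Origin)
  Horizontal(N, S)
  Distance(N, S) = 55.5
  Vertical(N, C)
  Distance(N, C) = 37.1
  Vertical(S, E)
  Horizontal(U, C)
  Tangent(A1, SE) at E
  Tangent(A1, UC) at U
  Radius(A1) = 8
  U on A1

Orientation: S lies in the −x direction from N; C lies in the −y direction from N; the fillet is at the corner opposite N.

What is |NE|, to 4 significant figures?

62.67

N is at the origin; NS is horizontal with |NS| = 55.5 and S on the −x side, so S = (-55.50, 0.000). NC is vertical with |NC| = 37.1 and C on the −y side, so C = (0.000, -37.10). The virtual corner opposite N is at (-55.50, -37.10). The tangent condition forces AE to be normal to SE and A1 meets UC tangentially, so AU is at right angles to UC, with radius 8.0, so the center A sits 8.0 in from both sides at A = (-47.50, -29.10). That places the tangent points at E = (-55.50, -29.10) on SE and U = (-47.50, -37.10) on UC. Then |NE| = |E − N| = 62.67.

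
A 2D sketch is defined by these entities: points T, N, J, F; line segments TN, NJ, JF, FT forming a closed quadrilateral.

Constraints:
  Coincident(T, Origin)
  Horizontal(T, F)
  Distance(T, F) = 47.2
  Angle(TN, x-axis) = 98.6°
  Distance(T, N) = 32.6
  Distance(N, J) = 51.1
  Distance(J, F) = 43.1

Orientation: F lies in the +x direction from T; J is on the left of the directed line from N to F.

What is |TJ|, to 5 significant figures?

62.323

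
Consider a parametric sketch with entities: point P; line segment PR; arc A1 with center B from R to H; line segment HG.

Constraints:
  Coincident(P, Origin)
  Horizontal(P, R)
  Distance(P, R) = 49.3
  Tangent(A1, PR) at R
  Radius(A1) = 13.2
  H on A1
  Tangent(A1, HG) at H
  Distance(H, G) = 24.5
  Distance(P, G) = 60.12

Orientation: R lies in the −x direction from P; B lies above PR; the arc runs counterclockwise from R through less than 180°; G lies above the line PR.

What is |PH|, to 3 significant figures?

40.6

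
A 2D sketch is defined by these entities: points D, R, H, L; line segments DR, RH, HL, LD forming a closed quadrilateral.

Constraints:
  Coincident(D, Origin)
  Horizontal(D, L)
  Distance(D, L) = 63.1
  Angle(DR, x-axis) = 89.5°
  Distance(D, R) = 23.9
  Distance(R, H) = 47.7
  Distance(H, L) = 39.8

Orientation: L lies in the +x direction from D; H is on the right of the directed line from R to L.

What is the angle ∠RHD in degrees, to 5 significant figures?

25.636°

D is at the origin; D and L share the same y with |DL| = 63.1 and L in +x, so L = (63.1, 0). DR runs at 89.5° with |DR| = 23.9, so R = (0.20856, 23.899). H is determined by |RH| = 47.7 and |HL| = 39.8 together: it lies at the intersection of circle(R, 47.7) and circle(L, 39.8). With |RL| = 67.279, the foot of the radical line on RL is 38.777 from R and the perpendicular offset is √(47.7² − 38.777²) = 27.779. Taking the right-of-RL solution: H = (26.589, -15.842).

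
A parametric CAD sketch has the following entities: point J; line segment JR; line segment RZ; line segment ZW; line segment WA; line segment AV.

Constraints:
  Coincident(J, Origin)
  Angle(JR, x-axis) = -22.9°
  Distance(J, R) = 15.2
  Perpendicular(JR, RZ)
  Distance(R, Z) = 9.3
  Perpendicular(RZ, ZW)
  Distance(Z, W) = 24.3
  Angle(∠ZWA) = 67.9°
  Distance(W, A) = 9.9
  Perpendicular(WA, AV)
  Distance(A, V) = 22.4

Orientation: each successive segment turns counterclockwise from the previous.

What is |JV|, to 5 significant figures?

17.598

J is at the origin; JR runs at -22.9° with length 15.2, so R = (14.002, -5.9147). JR is perpendicular to RZ, so RZ runs at 67.100°; with |RZ| = 9.3, Z = (17.621, 2.6523). The perpendicularity gives ZW at right angles to RZ, so ZW runs at 157.10°; with |ZW| = 24.3, W = (-4.7639, 12.108). ∠ZWA = 67.9° gives WA at -90.800° from the x-axis; with |WA| = 9.9, A = (-4.9022, 2.2090). WA ⟂ AV, so AV runs at -0.80000°; with |AV| = 22.4, V = (17.496, 1.8963). Then |JV| = |V − J| = 17.598.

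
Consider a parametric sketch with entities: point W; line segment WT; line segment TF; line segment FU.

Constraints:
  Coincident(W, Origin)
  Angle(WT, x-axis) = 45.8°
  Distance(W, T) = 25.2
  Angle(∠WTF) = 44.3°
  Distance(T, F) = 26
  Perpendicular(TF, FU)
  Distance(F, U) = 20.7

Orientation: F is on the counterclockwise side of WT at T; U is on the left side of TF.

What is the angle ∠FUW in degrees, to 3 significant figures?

68.7°

W is at the origin; WT runs at 45.8° with length 25.2, so T = 25.2·(cos 45.8°, sin 45.8°) = (17.6, 18.1). ∠WTF = 44.3°, so TF runs at 45.8° + (180° − 44.3°) = 182° from the x-axis; with |TF| = 26.0, F = T + 26.0·(cos 182°, sin 182°) = (-8.42, 17.4). The perpendicularity gives FU at right angles to TF; with |FU| = 20.7 on the left of TF, U = F + 20.7·(0.0262, -1.00) = (-7.88, -3.31). Then cos ∠FUW = UF·UW / (|UF||UW|), giving 68.7°.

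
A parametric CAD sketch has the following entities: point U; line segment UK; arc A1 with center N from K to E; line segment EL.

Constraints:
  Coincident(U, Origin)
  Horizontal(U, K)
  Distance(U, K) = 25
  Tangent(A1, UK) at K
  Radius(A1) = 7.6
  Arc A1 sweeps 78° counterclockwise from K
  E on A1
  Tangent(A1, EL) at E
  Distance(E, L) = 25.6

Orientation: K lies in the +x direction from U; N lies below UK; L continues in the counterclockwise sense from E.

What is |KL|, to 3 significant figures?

33.6

U is at the origin; UK is horizontal with |UK| = 25.0 and K on the +x side, so K = (25.0, 0.00). A1 meets UK tangentially, so NK is at right angles to UK, so N = K + (0, -7.6) = (25.0, -7.60). On A1, K sits at bearing 90° from N; a 78° counterclockwise sweep puts E at bearing 168°, so E = N + 7.6·(cos 168°, sin 168°) = (17.6, -6.02). Tangency of A1 to EL means the radius NE is perpendicular to EL, so EL runs along (−sin 168°, cos 168°); with |EL| = 25.6, L = (12.2, -31.1). Then |KL| = |L − K| = 33.6.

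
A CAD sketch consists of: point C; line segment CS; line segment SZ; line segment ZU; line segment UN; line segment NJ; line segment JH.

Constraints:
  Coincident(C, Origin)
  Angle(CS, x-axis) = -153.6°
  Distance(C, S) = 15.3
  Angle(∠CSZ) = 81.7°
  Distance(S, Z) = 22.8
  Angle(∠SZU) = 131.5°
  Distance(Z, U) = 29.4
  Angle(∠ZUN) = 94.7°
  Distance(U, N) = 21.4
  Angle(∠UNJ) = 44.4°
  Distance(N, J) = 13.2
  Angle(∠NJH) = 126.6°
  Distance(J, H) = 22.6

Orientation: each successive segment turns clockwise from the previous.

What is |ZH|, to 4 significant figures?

24.90

∠UNJ = 44.4° gives NJ at -161.3° from the x-axis; with |NJ| = 13.2, J = (0.8695, 26.71). ∠NJH = 126.6° gives JH at 145.3° from the x-axis; with |JH| = 22.6, H = (-17.71, 39.58). Then |ZH| = |H − Z| = 24.90.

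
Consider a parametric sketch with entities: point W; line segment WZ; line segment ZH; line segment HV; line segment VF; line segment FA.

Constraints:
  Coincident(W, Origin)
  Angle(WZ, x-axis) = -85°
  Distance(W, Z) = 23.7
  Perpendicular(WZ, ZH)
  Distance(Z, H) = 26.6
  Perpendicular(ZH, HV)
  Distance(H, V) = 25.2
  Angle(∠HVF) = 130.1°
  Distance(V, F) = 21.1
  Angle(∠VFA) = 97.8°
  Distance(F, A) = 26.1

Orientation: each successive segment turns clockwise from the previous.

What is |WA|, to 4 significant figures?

9.225

∠HVF = 130.1° gives VF at 45.10° from the x-axis; with |VF| = 21.1, F = (-11.74, 14.12). ∠VFA = 97.8° gives FA at -37.10° from the x-axis; with |FA| = 26.1, A = (9.081, -1.622). Then |WA| = |A − W| = 9.225.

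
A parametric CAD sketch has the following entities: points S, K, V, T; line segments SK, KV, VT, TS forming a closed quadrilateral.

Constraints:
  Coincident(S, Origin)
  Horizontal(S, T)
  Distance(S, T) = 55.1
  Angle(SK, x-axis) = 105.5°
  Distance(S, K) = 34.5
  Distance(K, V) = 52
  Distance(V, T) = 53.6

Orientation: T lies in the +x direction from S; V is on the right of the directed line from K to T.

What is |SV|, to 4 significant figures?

17.50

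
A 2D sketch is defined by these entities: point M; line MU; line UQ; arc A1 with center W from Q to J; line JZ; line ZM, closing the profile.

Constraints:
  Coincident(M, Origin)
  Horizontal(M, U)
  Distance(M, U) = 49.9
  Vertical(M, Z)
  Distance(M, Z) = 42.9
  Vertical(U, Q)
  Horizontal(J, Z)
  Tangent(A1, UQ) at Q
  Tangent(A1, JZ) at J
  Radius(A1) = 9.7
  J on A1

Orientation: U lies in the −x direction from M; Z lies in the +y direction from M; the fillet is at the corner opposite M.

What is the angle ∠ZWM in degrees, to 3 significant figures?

53.1°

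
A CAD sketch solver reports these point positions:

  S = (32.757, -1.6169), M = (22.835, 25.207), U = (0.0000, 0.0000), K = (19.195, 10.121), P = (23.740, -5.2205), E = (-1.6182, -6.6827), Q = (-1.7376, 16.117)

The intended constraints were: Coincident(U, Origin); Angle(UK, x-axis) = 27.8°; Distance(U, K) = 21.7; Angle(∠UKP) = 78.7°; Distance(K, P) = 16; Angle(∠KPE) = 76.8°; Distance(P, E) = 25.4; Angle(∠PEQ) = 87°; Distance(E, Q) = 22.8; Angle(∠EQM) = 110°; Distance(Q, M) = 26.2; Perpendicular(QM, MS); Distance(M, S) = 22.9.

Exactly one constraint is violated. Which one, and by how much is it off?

Distance(M, S) = 22.9 — off by 5.70.

U = (0.00, 0.00) ✓; UK at 27.80° ✓; |UK| = 21.70 ✓; ∠UKP = 78.70° ✓; |KP| = 16.00 ✓; ∠KPE = 76.80° ✓; |PE| = 25.40 ✓; ∠PEQ = 87.00° ✓; |EQ| = 22.80 ✓; ∠EQM = 110.0° ✓; |QM| = 26.20 ✓; ∠(QM, MS) = 90.00° ✓; |MS| = 28.60 ✗.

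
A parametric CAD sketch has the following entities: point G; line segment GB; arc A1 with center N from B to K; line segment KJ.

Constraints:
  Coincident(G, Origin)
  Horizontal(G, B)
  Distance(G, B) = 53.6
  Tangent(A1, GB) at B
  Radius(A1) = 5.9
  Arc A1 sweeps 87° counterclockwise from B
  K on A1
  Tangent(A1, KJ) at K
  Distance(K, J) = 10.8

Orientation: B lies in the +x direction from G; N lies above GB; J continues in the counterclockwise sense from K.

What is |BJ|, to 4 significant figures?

17.60

G is at the origin; G and B share the same y with |GB| = 53.6 and B on the +x side, so B = (53.60, 0.000). A1 meets GB tangentially, so NB is at right angles to GB, so N = B + (0, 5.9) = (53.60, 5.900). On A1, B sits at bearing -90° from N; an 87° counterclockwise sweep puts K at bearing -3°, so K = N + 5.9·(cos -3°, sin -3°) = (59.49, 5.591). Since A1 is tangent to KJ there, NK ⟂ KJ, so KJ runs along (−sin -3°, cos -3°); with |KJ| = 10.8, J = (60.06, 16.38). Then |BJ| = |J − B| = 17.60.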